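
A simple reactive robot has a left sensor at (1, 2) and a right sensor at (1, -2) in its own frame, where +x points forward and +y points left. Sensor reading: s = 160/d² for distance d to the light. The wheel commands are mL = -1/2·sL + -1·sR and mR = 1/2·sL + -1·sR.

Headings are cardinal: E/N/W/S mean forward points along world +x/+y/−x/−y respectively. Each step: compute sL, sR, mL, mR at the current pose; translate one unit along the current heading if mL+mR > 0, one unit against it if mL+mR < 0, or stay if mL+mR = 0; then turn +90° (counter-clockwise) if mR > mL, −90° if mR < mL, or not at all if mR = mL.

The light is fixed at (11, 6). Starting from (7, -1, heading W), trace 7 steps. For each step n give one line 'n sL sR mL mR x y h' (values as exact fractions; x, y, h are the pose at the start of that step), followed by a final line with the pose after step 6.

0 80/53 16/5 -1048/265 -648/265 7 -1 W
1 32/13 160/89 -3504/1157 -656/1157 8 -1 S
2 8 40/17 -108/17 28/17 8 0 E
3 160/61 160/29 -12080/1769 -7440/1769 7 0 N
4 80/53 16/5 -1048/265 -648/265 7 -1 W
5 32/13 160/89 -3504/1157 -656/1157 8 -1 S
6 8 40/17 -108/17 28/17 8 0 E
final 7 0 N

n=0: pose=(7,-1,W); sL=80/53, sR=16/5; mL=-1048/265, mR=-648/265; mL+mR=-32/5 → advance -1; mR−mL=80/53 → turn +1·90°
n=1: pose=(8,-1,S); sL=32/13, sR=160/89; mL=-3504/1157, mR=-656/1157; mL+mR=-320/89 → advance -1; mR−mL=32/13 → turn +1·90°
n=2: pose=(8,0,E); sL=8, sR=40/17; mL=-108/17, mR=28/17; mL+mR=-80/17 → advance -1; mR−mL=8 → turn +1·90°
n=3: pose=(7,0,N); sL=160/61, sR=160/29; mL=-12080/1769, mR=-7440/1769; mL+mR=-320/29 → advance -1; mR−mL=160/61 → turn +1·90°
n=4: pose=(7,-1,W); sL=80/53, sR=16/5; mL=-1048/265, mR=-648/265; mL+mR=-32/5 → advance -1; mR−mL=80/53 → turn +1·90°
n=5: pose=(8,-1,S); sL=32/13, sR=160/89; mL=-3504/1157, mR=-656/1157; mL+mR=-320/89 → advance -1; mR−mL=32/13 → turn +1·90°
n=6: pose=(8,0,E); sL=8, sR=40/17; mL=-108/17, mR=28/17; mL+mR=-80/17 → advance -1; mR−mL=8 → turn +1·90°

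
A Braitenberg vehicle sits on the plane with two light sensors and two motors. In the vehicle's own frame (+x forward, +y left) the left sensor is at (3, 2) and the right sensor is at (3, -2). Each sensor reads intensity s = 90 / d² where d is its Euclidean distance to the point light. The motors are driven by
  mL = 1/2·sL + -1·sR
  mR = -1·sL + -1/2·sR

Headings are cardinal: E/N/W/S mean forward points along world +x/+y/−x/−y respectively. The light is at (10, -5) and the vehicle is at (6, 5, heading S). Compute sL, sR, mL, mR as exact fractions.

90/53 18/17 -189/901 -2007/901

left sensor world pos  = (8, 2); dL² = 53
right sensor world pos = (4, 2); dR² = 85
sL = 90/53 = 90/53
sR = 90/85 = 18/17
mL = 1/2·sL + -1·sR = -189/901
mR = -1·sL + -1/2·sR = -2007/901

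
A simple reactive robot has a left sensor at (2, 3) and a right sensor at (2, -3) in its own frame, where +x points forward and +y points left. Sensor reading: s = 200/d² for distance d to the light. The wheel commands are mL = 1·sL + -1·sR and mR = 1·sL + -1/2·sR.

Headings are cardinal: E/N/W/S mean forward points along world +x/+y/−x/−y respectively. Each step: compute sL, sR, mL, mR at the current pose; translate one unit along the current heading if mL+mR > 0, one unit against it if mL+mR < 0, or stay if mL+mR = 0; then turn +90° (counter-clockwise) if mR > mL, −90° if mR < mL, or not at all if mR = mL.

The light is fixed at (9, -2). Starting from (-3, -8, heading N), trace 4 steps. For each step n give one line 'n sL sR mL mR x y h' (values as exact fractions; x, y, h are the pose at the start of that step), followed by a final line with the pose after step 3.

0 200/241 200/97 -28800/23377 -4700/23377 -3 -8 N
1 25/37 50/53 -525/1961 400/1961 -3 -9 W
2 40/29 200/277 5280/8033 8180/8033 -2 -9 S
3 100/53 100/101 4800/5353 7450/5353 -2 -10 E
final -1 -10 N

n=0: pose=(-3,-8,N); sL=200/241, sR=200/97; mL=-28800/23377, mR=-4700/23377; mL+mR=-33500/23377 → advance -1; mR−mL=100/97 → turn +1·90°
n=1: pose=(-3,-9,W); sL=25/37, sR=50/53; mL=-525/1961, mR=400/1961; mL+mR=-125/1961 → advance -1; mR−mL=25/53 → turn +1·90°
n=2: pose=(-2,-9,S); sL=40/29, sR=200/277; mL=5280/8033, mR=8180/8033; mL+mR=13460/8033 → advance +1; mR−mL=100/277 → turn +1·90°
n=3: pose=(-2,-10,E); sL=100/53, sR=100/101; mL=4800/5353, mR=7450/5353; mL+mR=12250/5353 → advance +1; mR−mL=50/101 → turn +1·90°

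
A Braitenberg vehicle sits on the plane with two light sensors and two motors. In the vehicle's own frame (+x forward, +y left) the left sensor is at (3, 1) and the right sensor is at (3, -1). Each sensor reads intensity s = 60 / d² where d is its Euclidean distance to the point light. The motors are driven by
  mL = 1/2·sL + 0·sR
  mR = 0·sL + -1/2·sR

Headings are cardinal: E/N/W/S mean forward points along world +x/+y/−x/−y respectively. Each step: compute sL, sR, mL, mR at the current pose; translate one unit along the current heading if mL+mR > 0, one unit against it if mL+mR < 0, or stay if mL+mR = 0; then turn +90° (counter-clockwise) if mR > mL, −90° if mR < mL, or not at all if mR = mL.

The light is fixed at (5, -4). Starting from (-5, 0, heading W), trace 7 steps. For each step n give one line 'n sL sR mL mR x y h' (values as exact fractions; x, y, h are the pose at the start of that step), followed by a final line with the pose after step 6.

0 30/89 30/97 15/89 -15/97 -5 0 W
1 60/193 60/149 30/193 -30/149 -6 0 N
2 3/4 15/17 3/8 -15/34 -6 -1 E
3 60/121 60/169 30/121 -30/169 -7 -1 S
4 30/113 10/39 15/113 -5/39 -7 -2 W
5 60/221 60/169 30/221 -30/169 -8 -2 N
6 15/26 3/5 15/52 -3/10 -8 -3 E
final -9 -3 S

n=0: pose=(-5,0,W); sL=30/89, sR=30/97; mL=15/89, mR=-15/97; mL+mR=120/8633 → advance +1; mR−mL=-2790/8633 → turn -1·90°
n=1: pose=(-6,0,N); sL=60/193, sR=60/149; mL=30/193, mR=-30/149; mL+mR=-1320/28757 → advance -1; mR−mL=-10260/28757 → turn -1·90°
n=2: pose=(-6,-1,E); sL=3/4, sR=15/17; mL=3/8, mR=-15/34; mL+mR=-9/136 → advance -1; mR−mL=-111/136 → turn -1·90°
n=3: pose=(-7,-1,S); sL=60/121, sR=60/169; mL=30/121, mR=-30/169; mL+mR=1440/20449 → advance +1; mR−mL=-8700/20449 → turn -1·90°
n=4: pose=(-7,-2,W); sL=30/113, sR=10/39; mL=15/113, mR=-5/39; mL+mR=20/4407 → advance +1; mR−mL=-1150/4407 → turn -1·90°
n=5: pose=(-8,-2,N); sL=60/221, sR=60/169; mL=30/221, mR=-30/169; mL+mR=-120/2873 → advance -1; mR−mL=-900/2873 → turn -1·90°
n=6: pose=(-8,-3,E); sL=15/26, sR=3/5; mL=15/52, mR=-3/10; mL+mR=-3/260 → advance -1; mR−mL=-153/260 → turn -1·90°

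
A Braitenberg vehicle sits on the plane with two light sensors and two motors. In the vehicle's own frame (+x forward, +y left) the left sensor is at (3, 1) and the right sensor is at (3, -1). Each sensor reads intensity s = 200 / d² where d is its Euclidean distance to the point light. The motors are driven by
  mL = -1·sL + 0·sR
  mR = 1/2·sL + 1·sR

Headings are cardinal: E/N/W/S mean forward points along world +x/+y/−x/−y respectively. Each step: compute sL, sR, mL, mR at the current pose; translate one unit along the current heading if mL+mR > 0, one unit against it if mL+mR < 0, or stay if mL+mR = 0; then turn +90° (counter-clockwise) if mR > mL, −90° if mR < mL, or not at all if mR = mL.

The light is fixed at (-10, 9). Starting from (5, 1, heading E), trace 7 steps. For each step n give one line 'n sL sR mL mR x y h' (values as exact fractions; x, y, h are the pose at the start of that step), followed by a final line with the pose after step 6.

n=0: pose=(5,1,E); sL=200/373, sR=40/81; mL=-200/373, mR=23020/30213; mL+mR=6820/30213 → advance +1; mR−mL=39220/30213 → turn +1·90°
n=1: pose=(6,1,N); sL=4/5, sR=100/157; mL=-4/5, mR=814/785; mL+mR=186/785 → advance +1; mR−mL=1442/785 → turn +1·90°
n=2: pose=(6,2,W); sL=200/233, sR=40/41; mL=-200/233, mR=13420/9553; mL+mR=5220/9553 → advance +1; mR−mL=21620/9553 → turn +1·90°
n=3: pose=(5,2,S); sL=50/89, sR=25/37; mL=-50/89, mR=3150/3293; mL+mR=1300/3293 → advance +1; mR−mL=5000/3293 → turn +1·90°
n=4: pose=(5,1,E); sL=200/373, sR=40/81; mL=-200/373, mR=23020/30213; mL+mR=6820/30213 → advance +1; mR−mL=39220/30213 → turn +1·90°
n=5: pose=(6,1,N); sL=4/5, sR=100/157; mL=-4/5, mR=814/785; mL+mR=186/785 → advance +1; mR−mL=1442/785 → turn +1·90°
n=6: pose=(6,2,W); sL=200/233, sR=40/41; mL=-200/233, mR=13420/9553; mL+mR=5220/9553 → advance +1; mR−mL=21620/9553 → turn +1·90°

0 200/373 40/81 -200/373 23020/30213 5 1 E
1 4/5 100/157 -4/5 814/785 6 1 N
2 200/233 40/41 -200/233 13420/9553 6 2 W
3 50/89 25/37 -50/89 3150/3293 5 2 S
4 200/373 40/81 -200/373 23020/30213 5 1 E
5 4/5 100/157 -4/5 814/785 6 1 N
6 200/233 40/41 -200/233 13420/9553 6 2 W
final 5 2 S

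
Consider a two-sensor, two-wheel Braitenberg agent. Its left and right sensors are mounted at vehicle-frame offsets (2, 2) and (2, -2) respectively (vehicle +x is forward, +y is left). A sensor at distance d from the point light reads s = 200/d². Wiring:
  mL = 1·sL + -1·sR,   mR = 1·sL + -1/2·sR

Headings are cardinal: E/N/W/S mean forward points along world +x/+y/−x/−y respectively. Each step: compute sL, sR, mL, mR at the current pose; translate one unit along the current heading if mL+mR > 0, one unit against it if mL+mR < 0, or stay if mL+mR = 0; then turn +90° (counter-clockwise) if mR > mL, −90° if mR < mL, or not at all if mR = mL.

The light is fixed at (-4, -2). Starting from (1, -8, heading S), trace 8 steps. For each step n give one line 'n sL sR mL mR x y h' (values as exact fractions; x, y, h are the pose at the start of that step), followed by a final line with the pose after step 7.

0 200/113 200/73 -8000/8249 3300/8249 1 -8 S
1 100/29 100/49 2000/1421 3450/1421 1 -7 E
2 8 200/73 384/73 484/73 2 -7 N
3 50/13 10 -80/13 -15/13 2 -6 W
4 200/117 200/61 -11200/7137 500/7137 3 -6 S
5 100/41 100/53 1200/2173 3250/2173 3 -5 E
6 200/37 200/101 12800/3737 16500/3737 4 -5 N
7 50/13 50/9 -200/117 125/117 4 -4 W
final 5 -4 S

n=0: pose=(1,-8,S); sL=200/113, sR=200/73; mL=-8000/8249, mR=3300/8249; mL+mR=-4700/8249 → advance -1; mR−mL=100/73 → turn +1·90°
n=1: pose=(1,-7,E); sL=100/29, sR=100/49; mL=2000/1421, mR=3450/1421; mL+mR=5450/1421 → advance +1; mR−mL=50/49 → turn +1·90°
n=2: pose=(2,-7,N); sL=8, sR=200/73; mL=384/73, mR=484/73; mL+mR=868/73 → advance +1; mR−mL=100/73 → turn +1·90°
n=3: pose=(2,-6,W); sL=50/13, sR=10; mL=-80/13, mR=-15/13; mL+mR=-95/13 → advance -1; mR−mL=5 → turn +1·90°
n=4: pose=(3,-6,S); sL=200/117, sR=200/61; mL=-11200/7137, mR=500/7137; mL+mR=-10700/7137 → advance -1; mR−mL=100/61 → turn +1·90°
n=5: pose=(3,-5,E); sL=100/41, sR=100/53; mL=1200/2173, mR=3250/2173; mL+mR=4450/2173 → advance +1; mR−mL=50/53 → turn +1·90°
n=6: pose=(4,-5,N); sL=200/37, sR=200/101; mL=12800/3737, mR=16500/3737; mL+mR=29300/3737 → advance +1; mR−mL=100/101 → turn +1·90°
n=7: pose=(4,-4,W); sL=50/13, sR=50/9; mL=-200/117, mR=125/117; mL+mR=-25/39 → advance -1; mR−mL=25/9 → turn +1·90°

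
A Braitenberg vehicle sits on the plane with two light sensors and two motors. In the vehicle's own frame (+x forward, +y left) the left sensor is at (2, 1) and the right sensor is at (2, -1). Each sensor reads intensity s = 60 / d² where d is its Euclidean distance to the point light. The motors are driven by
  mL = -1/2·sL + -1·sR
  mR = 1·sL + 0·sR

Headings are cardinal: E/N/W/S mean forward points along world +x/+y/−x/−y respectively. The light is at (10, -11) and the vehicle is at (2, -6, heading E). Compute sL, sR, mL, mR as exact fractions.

5/6 15/13 -245/156 5/6

left sensor world pos  = (4, -5); dL² = 72
right sensor world pos = (4, -7); dR² = 52
sL = 60/72 = 5/6
sR = 60/52 = 15/13
mL = -1/2·sL + -1·sR = -245/156
mR = 1·sL + 0·sR = 5/6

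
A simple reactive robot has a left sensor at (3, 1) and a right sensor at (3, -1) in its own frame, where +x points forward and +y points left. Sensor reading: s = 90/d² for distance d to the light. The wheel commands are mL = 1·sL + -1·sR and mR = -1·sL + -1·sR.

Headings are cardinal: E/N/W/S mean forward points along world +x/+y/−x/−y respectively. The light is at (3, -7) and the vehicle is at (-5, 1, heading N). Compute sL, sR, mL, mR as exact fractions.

45/101 9/17 -144/1717 -1674/1717

left sensor world pos  = (-6, 4); dL² = 202
right sensor world pos = (-4, 4); dR² = 170
sL = 90/202 = 45/101
sR = 90/170 = 9/17
mL = 1·sL + -1·sR = -144/1717
mR = -1·sL + -1·sR = -1674/1717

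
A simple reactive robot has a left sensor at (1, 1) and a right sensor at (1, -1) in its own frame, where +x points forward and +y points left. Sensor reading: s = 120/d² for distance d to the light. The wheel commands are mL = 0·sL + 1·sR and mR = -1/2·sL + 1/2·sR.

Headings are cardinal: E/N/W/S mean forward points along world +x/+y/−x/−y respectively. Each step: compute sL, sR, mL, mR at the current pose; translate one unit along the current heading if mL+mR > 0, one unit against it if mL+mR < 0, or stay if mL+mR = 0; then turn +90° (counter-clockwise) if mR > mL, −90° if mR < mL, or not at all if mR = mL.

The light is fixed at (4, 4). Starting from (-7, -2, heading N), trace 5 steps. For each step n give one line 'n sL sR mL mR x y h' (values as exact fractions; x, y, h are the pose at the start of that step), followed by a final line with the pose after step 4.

0 120/169 24/25 24/25 528/4225 -7 -2 N
1 30/29 15/17 15/17 -75/986 -7 -1 E
2 40/39 120/157 120/157 -800/6123 -6 -1 S
3 12/17 60/73 60/73 72/1241 -6 -2 W
4 120/169 24/25 24/25 528/4225 -7 -2 N
final -7 -1 E

n=0: pose=(-7,-2,N); sL=120/169, sR=24/25; mL=24/25, mR=528/4225; mL+mR=4584/4225 → advance +1; mR−mL=-3528/4225 → turn -1·90°
n=1: pose=(-7,-1,E); sL=30/29, sR=15/17; mL=15/17, mR=-75/986; mL+mR=795/986 → advance +1; mR−mL=-945/986 → turn -1·90°
n=2: pose=(-6,-1,S); sL=40/39, sR=120/157; mL=120/157, mR=-800/6123; mL+mR=3880/6123 → advance +1; mR−mL=-5480/6123 → turn -1·90°
n=3: pose=(-6,-2,W); sL=12/17, sR=60/73; mL=60/73, mR=72/1241; mL+mR=1092/1241 → advance +1; mR−mL=-948/1241 → turn -1·90°
n=4: pose=(-7,-2,N); sL=120/169, sR=24/25; mL=24/25, mR=528/4225; mL+mR=4584/4225 → advance +1; mR−mL=-3528/4225 → turn -1·90°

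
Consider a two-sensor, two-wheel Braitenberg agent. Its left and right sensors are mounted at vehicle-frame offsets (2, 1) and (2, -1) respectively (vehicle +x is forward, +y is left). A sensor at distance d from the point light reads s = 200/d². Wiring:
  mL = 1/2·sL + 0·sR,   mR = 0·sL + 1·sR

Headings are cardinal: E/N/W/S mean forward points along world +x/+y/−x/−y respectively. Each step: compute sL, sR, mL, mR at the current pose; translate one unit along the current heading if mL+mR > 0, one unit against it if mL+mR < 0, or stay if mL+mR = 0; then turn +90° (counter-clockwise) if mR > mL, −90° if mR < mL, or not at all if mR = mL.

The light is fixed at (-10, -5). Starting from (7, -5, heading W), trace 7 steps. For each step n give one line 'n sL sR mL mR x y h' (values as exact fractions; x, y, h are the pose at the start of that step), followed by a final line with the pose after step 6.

0 100/113 100/113 50/113 100/113 7 -5 W
1 200/293 200/229 100/293 200/229 6 -5 S
2 50/81 25/41 25/81 25/41 6 -6 E
3 200/257 8/13 100/257 8/13 7 -6 N
4 100/113 100/113 50/113 100/113 7 -5 W
5 200/293 200/229 100/293 200/229 6 -5 S
6 50/81 25/41 25/81 25/41 6 -6 E
final 7 -6 N

n=0: pose=(7,-5,W); sL=100/113, sR=100/113; mL=50/113, mR=100/113; mL+mR=150/113 → advance +1; mR−mL=50/113 → turn +1·90°
n=1: pose=(6,-5,S); sL=200/293, sR=200/229; mL=100/293, mR=200/229; mL+mR=81500/67097 → advance +1; mR−mL=35700/67097 → turn +1·90°
n=2: pose=(6,-6,E); sL=50/81, sR=25/41; mL=25/81, mR=25/41; mL+mR=3050/3321 → advance +1; mR−mL=1000/3321 → turn +1·90°
n=3: pose=(7,-6,N); sL=200/257, sR=8/13; mL=100/257, mR=8/13; mL+mR=3356/3341 → advance +1; mR−mL=756/3341 → turn +1·90°
n=4: pose=(7,-5,W); sL=100/113, sR=100/113; mL=50/113, mR=100/113; mL+mR=150/113 → advance +1; mR−mL=50/113 → turn +1·90°
n=5: pose=(6,-5,S); sL=200/293, sR=200/229; mL=100/293, mR=200/229; mL+mR=81500/67097 → advance +1; mR−mL=35700/67097 → turn +1·90°
n=6: pose=(6,-6,E); sL=50/81, sR=25/41; mL=25/81, mR=25/41; mL+mR=3050/3321 → advance +1; mR−mL=1000/3321 → turn +1·90°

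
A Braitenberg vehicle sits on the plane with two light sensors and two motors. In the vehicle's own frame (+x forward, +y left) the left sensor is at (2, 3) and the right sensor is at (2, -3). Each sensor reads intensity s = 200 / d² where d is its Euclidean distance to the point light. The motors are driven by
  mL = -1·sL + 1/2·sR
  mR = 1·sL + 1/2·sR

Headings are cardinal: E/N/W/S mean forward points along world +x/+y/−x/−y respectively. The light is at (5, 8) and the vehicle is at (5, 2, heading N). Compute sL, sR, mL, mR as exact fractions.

8 8 -4 12

left sensor world pos  = (2, 4); dL² = 25
right sensor world pos = (8, 4); dR² = 25
sL = 200/25 = 8
sR = 200/25 = 8
mL = -1·sL + 1/2·sR = -4
mR = 1·sL + 1/2·sR = 12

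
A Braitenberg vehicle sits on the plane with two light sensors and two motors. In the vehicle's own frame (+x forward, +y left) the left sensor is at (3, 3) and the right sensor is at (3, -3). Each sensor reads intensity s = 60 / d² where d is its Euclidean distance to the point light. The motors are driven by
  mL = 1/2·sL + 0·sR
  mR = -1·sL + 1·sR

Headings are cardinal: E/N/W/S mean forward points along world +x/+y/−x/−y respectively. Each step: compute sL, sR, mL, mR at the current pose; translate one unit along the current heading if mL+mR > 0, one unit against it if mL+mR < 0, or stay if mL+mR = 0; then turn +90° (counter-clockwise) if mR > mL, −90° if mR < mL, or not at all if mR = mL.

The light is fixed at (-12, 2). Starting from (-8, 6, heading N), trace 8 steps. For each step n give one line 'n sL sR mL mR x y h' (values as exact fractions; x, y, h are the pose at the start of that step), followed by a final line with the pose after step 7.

0 6/5 30/49 3/5 -144/245 -8 6 N
1 60/113 60/53 30/113 3600/5989 -8 7 E
2 15/17 15/32 15/34 -225/544 -7 7 N
3 12/29 60/73 6/29 864/2117 -7 8 E
4 2/3 10/27 1/3 -8/27 -6 8 N
5 60/181 60/97 30/181 5040/17557 -6 9 E
6 15/29 3/10 15/58 -63/290 -5 9 N
7 60/221 12/25 30/221 1152/5525 -5 10 E
final -4 10 N

n=0: pose=(-8,6,N); sL=6/5, sR=30/49; mL=3/5, mR=-144/245; mL+mR=3/245 → advance +1; mR−mL=-291/245 → turn -1·90°
n=1: pose=(-8,7,E); sL=60/113, sR=60/53; mL=30/113, mR=3600/5989; mL+mR=5190/5989 → advance +1; mR−mL=2010/5989 → turn +1·90°
n=2: pose=(-7,7,N); sL=15/17, sR=15/32; mL=15/34, mR=-225/544; mL+mR=15/544 → advance +1; mR−mL=-465/544 → turn -1·90°
n=3: pose=(-7,8,E); sL=12/29, sR=60/73; mL=6/29, mR=864/2117; mL+mR=1302/2117 → advance +1; mR−mL=426/2117 → turn +1·90°
n=4: pose=(-6,8,N); sL=2/3, sR=10/27; mL=1/3, mR=-8/27; mL+mR=1/27 → advance +1; mR−mL=-17/27 → turn -1·90°
n=5: pose=(-6,9,E); sL=60/181, sR=60/97; mL=30/181, mR=5040/17557; mL+mR=7950/17557 → advance +1; mR−mL=2130/17557 → turn +1·90°
n=6: pose=(-5,9,N); sL=15/29, sR=3/10; mL=15/58, mR=-63/290; mL+mR=6/145 → advance +1; mR−mL=-69/145 → turn -1·90°
n=7: pose=(-5,10,E); sL=60/221, sR=12/25; mL=30/221, mR=1152/5525; mL+mR=1902/5525 → advance +1; mR−mL=402/5525 → turn +1·90°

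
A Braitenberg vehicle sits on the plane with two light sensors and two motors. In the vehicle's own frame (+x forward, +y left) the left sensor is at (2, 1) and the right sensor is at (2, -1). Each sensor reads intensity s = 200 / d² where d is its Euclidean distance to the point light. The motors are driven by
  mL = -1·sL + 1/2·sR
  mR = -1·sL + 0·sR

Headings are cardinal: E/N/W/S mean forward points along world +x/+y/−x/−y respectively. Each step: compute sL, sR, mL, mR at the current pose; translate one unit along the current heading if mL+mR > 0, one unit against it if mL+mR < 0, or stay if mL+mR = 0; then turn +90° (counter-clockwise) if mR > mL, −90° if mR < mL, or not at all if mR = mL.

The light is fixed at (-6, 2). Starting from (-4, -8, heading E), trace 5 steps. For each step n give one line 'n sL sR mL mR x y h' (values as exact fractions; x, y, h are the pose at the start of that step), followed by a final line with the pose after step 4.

n=0: pose=(-4,-8,E); sL=200/97, sR=200/137; mL=-17700/13289, mR=-200/97; mL+mR=-45100/13289 → advance -1; mR−mL=-100/137 → turn -1·90°
n=1: pose=(-5,-8,S); sL=50/37, sR=25/18; mL=-875/1332, mR=-50/37; mL+mR=-2675/1332 → advance -1; mR−mL=-25/36 → turn -1·90°
n=2: pose=(-5,-7,W); sL=200/101, sR=40/13; mL=-580/1313, mR=-200/101; mL+mR=-3180/1313 → advance -1; mR−mL=-20/13 → turn -1·90°
n=3: pose=(-4,-7,N); sL=4, sR=100/29; mL=-66/29, mR=-4; mL+mR=-182/29 → advance -1; mR−mL=-50/29 → turn -1·90°
n=4: pose=(-4,-8,E); sL=200/97, sR=200/137; mL=-17700/13289, mR=-200/97; mL+mR=-45100/13289 → advance -1; mR−mL=-100/137 → turn -1·90°

0 200/97 200/137 -17700/13289 -200/97 -4 -8 E
1 50/37 25/18 -875/1332 -50/37 -5 -8 S
2 200/101 40/13 -580/1313 -200/101 -5 -7 W
3 4 100/29 -66/29 -4 -4 -7 N
4 200/97 200/137 -17700/13289 -200/97 -4 -8 E
final -5 -8 S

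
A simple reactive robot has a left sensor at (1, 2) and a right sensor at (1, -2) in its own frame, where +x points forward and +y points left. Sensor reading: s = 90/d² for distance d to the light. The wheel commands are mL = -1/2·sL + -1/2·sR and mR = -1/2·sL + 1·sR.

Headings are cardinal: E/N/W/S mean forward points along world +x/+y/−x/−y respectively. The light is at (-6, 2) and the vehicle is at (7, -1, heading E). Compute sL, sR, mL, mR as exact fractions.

left sensor world pos  = (8, 1); dL² = 197
right sensor world pos = (8, -3); dR² = 221
sL = 90/197 = 90/197
sR = 90/221 = 90/221
mL = -1/2·sL + -1/2·sR = -18810/43537
mR = -1/2·sL + 1·sR = 7785/43537

90/197 90/221 -18810/43537 7785/43537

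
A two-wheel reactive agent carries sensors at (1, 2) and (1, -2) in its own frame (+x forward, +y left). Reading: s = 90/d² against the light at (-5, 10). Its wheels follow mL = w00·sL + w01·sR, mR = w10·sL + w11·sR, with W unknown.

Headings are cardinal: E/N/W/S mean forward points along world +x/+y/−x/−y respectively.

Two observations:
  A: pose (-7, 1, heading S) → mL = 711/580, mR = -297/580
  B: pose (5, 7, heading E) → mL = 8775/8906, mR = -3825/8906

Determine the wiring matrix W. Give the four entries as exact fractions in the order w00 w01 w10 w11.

obs A: pose=(-7,1,S) → sL=9/10, sR=45/58, mL=711/580, mR=-297/580
obs B: pose=(5,7,E) → sL=45/61, sR=45/73, mL=8775/8906, mR=-3825/8906
sensor matrix S = [[9/10, 45/58], [45/61, 45/73]]; det S = -2268/129137
solve [mL_A; mL_B] = S·[w00; w01] and [mR_A; mR_B] = S·[w10; w11]:
  w00 = 1/2, w01 = 1, w10 = -1, w11 = 1/2

1/2 1 -1 1/2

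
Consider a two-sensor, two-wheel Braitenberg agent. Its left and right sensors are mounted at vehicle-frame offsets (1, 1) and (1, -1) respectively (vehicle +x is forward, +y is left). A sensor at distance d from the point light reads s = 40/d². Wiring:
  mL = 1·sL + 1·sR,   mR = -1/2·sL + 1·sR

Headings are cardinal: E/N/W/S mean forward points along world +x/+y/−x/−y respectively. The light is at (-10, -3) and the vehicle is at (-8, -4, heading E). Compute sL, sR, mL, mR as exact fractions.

40/9 40/13 880/117 100/117

left sensor world pos  = (-7, -3); dL² = 9
right sensor world pos = (-7, -5); dR² = 13
sL = 40/9 = 40/9
sR = 40/13 = 40/13
mL = 1·sL + 1·sR = 880/117
mR = -1/2·sL + 1·sR = 100/117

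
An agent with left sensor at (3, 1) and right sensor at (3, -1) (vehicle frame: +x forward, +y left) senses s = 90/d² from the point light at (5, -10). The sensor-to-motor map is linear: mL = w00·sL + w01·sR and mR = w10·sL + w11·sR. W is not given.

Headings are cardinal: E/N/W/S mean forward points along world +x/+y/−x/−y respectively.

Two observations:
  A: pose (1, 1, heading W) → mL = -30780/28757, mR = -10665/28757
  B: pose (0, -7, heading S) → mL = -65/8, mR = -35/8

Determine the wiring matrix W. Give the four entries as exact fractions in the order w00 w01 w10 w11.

-1 -1 -1 1/2

obs A: pose=(1,1,W) → sL=90/149, sR=90/193, mL=-30780/28757, mR=-10665/28757
obs B: pose=(0,-7,S) → sL=45/8, sR=5/2, mL=-65/8, mR=-35/8
sensor matrix S = [[90/149, 90/193], [45/8, 5/2]]; det S = -128025/115028
solve [mL_A; mL_B] = S·[w00; w01] and [mR_A; mR_B] = S·[w10; w11]:
  w00 = -1, w01 = -1, w10 = -1, w11 = 1/2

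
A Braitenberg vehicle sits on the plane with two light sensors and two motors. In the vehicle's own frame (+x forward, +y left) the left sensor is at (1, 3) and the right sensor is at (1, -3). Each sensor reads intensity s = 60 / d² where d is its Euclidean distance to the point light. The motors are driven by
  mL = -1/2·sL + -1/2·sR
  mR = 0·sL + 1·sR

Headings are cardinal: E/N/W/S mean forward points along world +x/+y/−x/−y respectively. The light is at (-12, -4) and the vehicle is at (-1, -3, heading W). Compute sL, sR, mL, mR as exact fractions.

left sensor world pos  = (-2, -6); dL² = 104
right sensor world pos = (-2, 0); dR² = 116
sL = 60/104 = 15/26
sR = 60/116 = 15/29
mL = -1/2·sL + -1/2·sR = -825/1508
mR = 0·sL + 1·sR = 15/29

15/26 15/29 -825/1508 15/29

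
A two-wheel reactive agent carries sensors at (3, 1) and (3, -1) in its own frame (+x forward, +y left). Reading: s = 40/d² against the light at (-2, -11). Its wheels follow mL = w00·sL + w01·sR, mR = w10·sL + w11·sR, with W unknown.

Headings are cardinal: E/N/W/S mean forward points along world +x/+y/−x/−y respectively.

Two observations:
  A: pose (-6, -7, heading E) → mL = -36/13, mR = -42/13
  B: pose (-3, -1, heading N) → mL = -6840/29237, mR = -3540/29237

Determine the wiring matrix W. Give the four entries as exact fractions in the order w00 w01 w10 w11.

obs A: pose=(-6,-7,E) → sL=20/13, sR=4, mL=-36/13, mR=-42/13
obs B: pose=(-3,-1,N) → sL=40/173, sR=40/169, mL=-6840/29237, mR=-3540/29237
sensor matrix S = [[20/13, 4], [40/173, 40/169]]; det S = -213120/380081
solve [mL_A; mL_B] = S·[w00; w01] and [mR_A; mR_B] = S·[w10; w11]:
  w00 = -1/2, w01 = -1/2, w10 = 1/2, w11 = -1

-1/2 -1/2 1/2 -1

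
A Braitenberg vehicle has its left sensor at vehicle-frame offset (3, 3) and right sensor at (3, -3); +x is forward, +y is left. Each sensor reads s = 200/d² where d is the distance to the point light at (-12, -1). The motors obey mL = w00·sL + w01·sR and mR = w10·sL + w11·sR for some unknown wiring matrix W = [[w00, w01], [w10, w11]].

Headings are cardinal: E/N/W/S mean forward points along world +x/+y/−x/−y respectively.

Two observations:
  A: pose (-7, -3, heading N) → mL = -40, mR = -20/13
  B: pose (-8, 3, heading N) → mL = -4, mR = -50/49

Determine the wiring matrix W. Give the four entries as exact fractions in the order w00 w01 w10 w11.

-1 0 0 -1/2

obs A: pose=(-7,-3,N) → sL=40, sR=40/13, mL=-40, mR=-20/13
obs B: pose=(-8,3,N) → sL=4, sR=100/49, mL=-4, mR=-50/49
sensor matrix S = [[40, 40/13], [4, 100/49]]; det S = 44160/637
solve [mL_A; mL_B] = S·[w00; w01] and [mR_A; mR_B] = S·[w10; w11]:
  w00 = -1, w01 = 0, w10 = 0, w11 = -1/2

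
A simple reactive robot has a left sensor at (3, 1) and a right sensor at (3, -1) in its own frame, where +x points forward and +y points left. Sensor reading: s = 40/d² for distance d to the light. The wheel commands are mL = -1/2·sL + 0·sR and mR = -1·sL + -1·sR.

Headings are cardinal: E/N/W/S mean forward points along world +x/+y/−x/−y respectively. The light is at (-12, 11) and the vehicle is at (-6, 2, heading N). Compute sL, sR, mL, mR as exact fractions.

left sensor world pos  = (-7, 5); dL² = 61
right sensor world pos = (-5, 5); dR² = 85
sL = 40/61 = 40/61
sR = 40/85 = 8/17
mL = -1/2·sL + 0·sR = -20/61
mR = -1·sL + -1·sR = -1168/1037

40/61 8/17 -20/61 -1168/1037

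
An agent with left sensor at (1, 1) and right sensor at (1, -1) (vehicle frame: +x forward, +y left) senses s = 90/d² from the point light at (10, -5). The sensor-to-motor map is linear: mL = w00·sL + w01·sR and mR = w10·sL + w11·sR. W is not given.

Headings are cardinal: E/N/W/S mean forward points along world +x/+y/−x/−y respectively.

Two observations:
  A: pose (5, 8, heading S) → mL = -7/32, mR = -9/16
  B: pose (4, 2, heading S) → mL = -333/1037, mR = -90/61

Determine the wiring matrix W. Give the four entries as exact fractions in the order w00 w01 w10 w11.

1/2 -1 -1 0

obs A: pose=(5,8,S) → sL=9/16, sR=1/2, mL=-7/32, mR=-9/16
obs B: pose=(4,2,S) → sL=90/61, sR=18/17, mL=-333/1037, mR=-90/61
sensor matrix S = [[9/16, 1/2], [90/61, 18/17]]; det S = -1179/8296
solve [mL_A; mL_B] = S·[w00; w01] and [mR_A; mR_B] = S·[w10; w11]:
  w00 = 1/2, w01 = -1, w10 = -1, w11 = 0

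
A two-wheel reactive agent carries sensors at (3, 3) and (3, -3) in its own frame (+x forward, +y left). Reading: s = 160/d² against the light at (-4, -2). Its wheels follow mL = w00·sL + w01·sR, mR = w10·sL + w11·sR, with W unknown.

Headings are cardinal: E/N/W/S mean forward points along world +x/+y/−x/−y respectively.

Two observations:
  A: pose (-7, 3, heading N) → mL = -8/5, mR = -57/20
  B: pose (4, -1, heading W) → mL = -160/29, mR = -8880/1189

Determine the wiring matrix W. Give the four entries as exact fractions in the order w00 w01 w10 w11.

obs A: pose=(-7,3,N) → sL=8/5, sR=5/2, mL=-8/5, mR=-57/20
obs B: pose=(4,-1,W) → sL=160/29, sR=160/41, mL=-160/29, mR=-8880/1189
sensor matrix S = [[8/5, 5/2], [160/29, 160/41]]; det S = -8976/1189
solve [mL_A; mL_B] = S·[w00; w01] and [mR_A; mR_B] = S·[w10; w11]:
  w00 = -1, w01 = 0, w10 = -1, w11 = -1/2

-1 0 -1 -1/2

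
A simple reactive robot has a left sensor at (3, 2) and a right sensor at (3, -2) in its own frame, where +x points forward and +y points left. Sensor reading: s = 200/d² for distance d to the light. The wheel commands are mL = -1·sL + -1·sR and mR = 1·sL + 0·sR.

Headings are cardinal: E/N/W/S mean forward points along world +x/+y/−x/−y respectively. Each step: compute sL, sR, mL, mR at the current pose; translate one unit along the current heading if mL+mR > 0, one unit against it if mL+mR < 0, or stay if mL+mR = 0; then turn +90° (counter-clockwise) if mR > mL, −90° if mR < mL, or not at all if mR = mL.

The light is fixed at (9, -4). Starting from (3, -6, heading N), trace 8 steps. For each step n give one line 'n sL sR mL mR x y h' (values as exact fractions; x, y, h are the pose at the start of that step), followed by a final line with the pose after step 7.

n=0: pose=(3,-6,N); sL=40/13, sR=200/17; mL=-3280/221, mR=40/13; mL+mR=-200/17 → advance -1; mR−mL=3960/221 → turn +1·90°
n=1: pose=(3,-7,W); sL=100/53, sR=100/41; mL=-9400/2173, mR=100/53; mL+mR=-100/41 → advance -1; mR−mL=13500/2173 → turn +1·90°
n=2: pose=(4,-7,S); sL=40/9, sR=40/17; mL=-1040/153, mR=40/9; mL+mR=-40/17 → advance -1; mR−mL=1720/153 → turn +1·90°
n=3: pose=(4,-6,E); sL=50, sR=10; mL=-60, mR=50; mL+mR=-10 → advance -1; mR−mL=110 → turn +1·90°
n=4: pose=(3,-6,N); sL=40/13, sR=200/17; mL=-3280/221, mR=40/13; mL+mR=-200/17 → advance -1; mR−mL=3960/221 → turn +1·90°
n=5: pose=(3,-7,W); sL=100/53, sR=100/41; mL=-9400/2173, mR=100/53; mL+mR=-100/41 → advance -1; mR−mL=13500/2173 → turn +1·90°
n=6: pose=(4,-7,S); sL=40/9, sR=40/17; mL=-1040/153, mR=40/9; mL+mR=-40/17 → advance -1; mR−mL=1720/153 → turn +1·90°
n=7: pose=(4,-6,E); sL=50, sR=10; mL=-60, mR=50; mL+mR=-10 → advance -1; mR−mL=110 → turn +1·90°

0 40/13 200/17 -3280/221 40/13 3 -6 N
1 100/53 100/41 -9400/2173 100/53 3 -7 W
2 40/9 40/17 -1040/153 40/9 4 -7 S
3 50 10 -60 50 4 -6 E
4 40/13 200/17 -3280/221 40/13 3 -6 N
5 100/53 100/41 -9400/2173 100/53 3 -7 W
6 40/9 40/17 -1040/153 40/9 4 -7 S
7 50 10 -60 50 4 -6 E
final 3 -6 N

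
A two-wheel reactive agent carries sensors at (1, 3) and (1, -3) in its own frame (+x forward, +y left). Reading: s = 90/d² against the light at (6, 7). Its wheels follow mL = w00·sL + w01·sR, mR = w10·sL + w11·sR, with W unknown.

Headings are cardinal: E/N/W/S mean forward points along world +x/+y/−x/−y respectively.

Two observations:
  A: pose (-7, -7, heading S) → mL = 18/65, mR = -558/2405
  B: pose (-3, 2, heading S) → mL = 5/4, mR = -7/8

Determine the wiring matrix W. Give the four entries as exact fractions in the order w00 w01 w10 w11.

obs A: pose=(-7,-7,S) → sL=18/65, sR=90/481, mL=18/65, mR=-558/2405
obs B: pose=(-3,2,S) → sL=5/4, sR=1/2, mL=5/4, mR=-7/8
sensor matrix S = [[18/65, 90/481], [5/4, 1/2]]; det S = -459/4810
solve [mL_A; mL_B] = S·[w00; w01] and [mR_A; mR_B] = S·[w10; w11]:
  w00 = 1, w01 = 0, w10 = -1/2, w11 = -1/2

1 0 -1/2 -1/2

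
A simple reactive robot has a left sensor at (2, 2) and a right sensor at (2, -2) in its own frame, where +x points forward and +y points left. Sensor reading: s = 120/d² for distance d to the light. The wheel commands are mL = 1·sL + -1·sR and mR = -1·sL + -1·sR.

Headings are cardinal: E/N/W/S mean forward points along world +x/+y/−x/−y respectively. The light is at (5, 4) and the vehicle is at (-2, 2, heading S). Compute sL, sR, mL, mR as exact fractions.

left sensor world pos  = (0, 0); dL² = 41
right sensor world pos = (-4, 0); dR² = 97
sL = 120/41 = 120/41
sR = 120/97 = 120/97
mL = 1·sL + -1·sR = 6720/3977
mR = -1·sL + -1·sR = -16560/3977

120/41 120/97 6720/3977 -16560/3977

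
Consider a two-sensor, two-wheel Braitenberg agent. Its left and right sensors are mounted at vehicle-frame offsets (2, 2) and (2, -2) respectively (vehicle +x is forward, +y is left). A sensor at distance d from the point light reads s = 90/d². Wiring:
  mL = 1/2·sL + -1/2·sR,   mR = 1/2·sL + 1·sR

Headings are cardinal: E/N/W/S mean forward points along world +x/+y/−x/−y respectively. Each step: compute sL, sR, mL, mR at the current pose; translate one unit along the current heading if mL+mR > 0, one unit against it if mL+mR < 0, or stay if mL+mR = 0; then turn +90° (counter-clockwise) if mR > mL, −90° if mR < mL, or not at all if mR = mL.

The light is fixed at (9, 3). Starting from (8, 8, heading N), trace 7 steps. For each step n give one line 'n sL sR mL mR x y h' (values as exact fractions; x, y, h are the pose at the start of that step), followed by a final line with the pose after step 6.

n=0: pose=(8,8,N); sL=45/29, sR=9/5; mL=-18/145, mR=747/290; mL+mR=711/290 → advance +1; mR−mL=27/10 → turn +1·90°
n=1: pose=(8,9,W); sL=18/5, sR=90/73; mL=432/365, mR=1107/365; mL+mR=1539/365 → advance +1; mR−mL=135/73 → turn +1·90°
n=2: pose=(7,9,S); sL=45/8, sR=45/16; mL=45/32, mR=45/8; mL+mR=225/32 → advance +1; mR−mL=135/32 → turn +1·90°
n=3: pose=(7,8,E); sL=90/49, sR=10; mL=-200/49, mR=535/49; mL+mR=335/49 → advance +1; mR−mL=15 → turn +1·90°
n=4: pose=(8,8,N); sL=45/29, sR=9/5; mL=-18/145, mR=747/290; mL+mR=711/290 → advance +1; mR−mL=27/10 → turn +1·90°
n=5: pose=(8,9,W); sL=18/5, sR=90/73; mL=432/365, mR=1107/365; mL+mR=1539/365 → advance +1; mR−mL=135/73 → turn +1·90°
n=6: pose=(7,9,S); sL=45/8, sR=45/16; mL=45/32, mR=45/8; mL+mR=225/32 → advance +1; mR−mL=135/32 → turn +1·90°

0 45/29 9/5 -18/145 747/290 8 8 N
1 18/5 90/73 432/365 1107/365 8 9 W
2 45/8 45/16 45/32 45/8 7 9 S
3 90/49 10 -200/49 535/49 7 8 E
4 45/29 9/5 -18/145 747/290 8 8 N
5 18/5 90/73 432/365 1107/365 8 9 W
6 45/8 45/16 45/32 45/8 7 9 S
final 7 8 E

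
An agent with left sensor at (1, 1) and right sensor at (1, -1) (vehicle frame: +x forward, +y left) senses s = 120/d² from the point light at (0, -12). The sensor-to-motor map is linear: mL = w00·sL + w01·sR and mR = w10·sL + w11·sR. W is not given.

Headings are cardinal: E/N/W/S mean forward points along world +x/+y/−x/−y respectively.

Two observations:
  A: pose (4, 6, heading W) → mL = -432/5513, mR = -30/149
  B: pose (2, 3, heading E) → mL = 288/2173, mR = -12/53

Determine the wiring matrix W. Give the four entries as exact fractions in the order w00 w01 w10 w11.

obs A: pose=(4,6,W) → sL=60/149, sR=12/37, mL=-432/5513, mR=-30/149
obs B: pose=(2,3,E) → sL=24/53, sR=24/41, mL=288/2173, mR=-12/53
sensor matrix S = [[60/149, 12/37], [24/53, 24/41]]; det S = 1064448/11979749
solve [mL_A; mL_B] = S·[w00; w01] and [mR_A; mR_B] = S·[w10; w11]:
  w00 = -1, w01 = 1, w10 = -1/2, w11 = 0

-1 1 -1/2 0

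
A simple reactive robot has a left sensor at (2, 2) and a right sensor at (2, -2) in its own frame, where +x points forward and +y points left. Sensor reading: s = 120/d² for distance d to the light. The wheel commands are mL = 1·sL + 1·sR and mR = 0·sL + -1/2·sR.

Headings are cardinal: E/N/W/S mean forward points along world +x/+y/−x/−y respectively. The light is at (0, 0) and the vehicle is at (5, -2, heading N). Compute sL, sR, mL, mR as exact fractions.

left sensor world pos  = (3, 0); dL² = 9
right sensor world pos = (7, 0); dR² = 49
sL = 120/9 = 40/3
sR = 120/49 = 120/49
mL = 1·sL + 1·sR = 2320/147
mR = 0·sL + -1/2·sR = -60/49

40/3 120/49 2320/147 -60/49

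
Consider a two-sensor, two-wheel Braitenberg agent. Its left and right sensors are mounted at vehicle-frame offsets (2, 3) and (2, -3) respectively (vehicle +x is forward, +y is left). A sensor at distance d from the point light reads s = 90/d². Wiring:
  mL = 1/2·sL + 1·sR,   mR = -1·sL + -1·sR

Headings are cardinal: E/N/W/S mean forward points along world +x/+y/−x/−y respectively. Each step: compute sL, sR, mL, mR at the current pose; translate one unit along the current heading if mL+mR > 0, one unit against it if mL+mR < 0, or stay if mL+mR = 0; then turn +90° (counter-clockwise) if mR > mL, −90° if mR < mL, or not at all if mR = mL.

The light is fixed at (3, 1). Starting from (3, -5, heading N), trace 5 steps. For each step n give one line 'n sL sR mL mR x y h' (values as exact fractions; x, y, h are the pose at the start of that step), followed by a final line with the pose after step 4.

n=0: pose=(3,-5,N); sL=18/5, sR=18/5; mL=27/5, mR=-36/5; mL+mR=-9/5 → advance -1; mR−mL=-63/5 → turn -1·90°
n=1: pose=(3,-6,E); sL=9/2, sR=45/52; mL=81/26, mR=-279/52; mL+mR=-9/4 → advance -1; mR−mL=-441/52 → turn -1·90°
n=2: pose=(2,-6,S); sL=18/17, sR=90/97; mL=2403/1649, mR=-3276/1649; mL+mR=-9/17 → advance -1; mR−mL=-5679/1649 → turn -1·90°
n=3: pose=(2,-5,W); sL=1, sR=5; mL=11/2, mR=-6; mL+mR=-1/2 → advance -1; mR−mL=-23/2 → turn -1·90°
n=4: pose=(3,-5,N); sL=18/5, sR=18/5; mL=27/5, mR=-36/5; mL+mR=-9/5 → advance -1; mR−mL=-63/5 → turn -1·90°

0 18/5 18/5 27/5 -36/5 3 -5 N
1 9/2 45/52 81/26 -279/52 3 -6 E
2 18/17 90/97 2403/1649 -3276/1649 2 -6 S
3 1 5 11/2 -6 2 -5 W
4 18/5 18/5 27/5 -36/5 3 -5 N
final 3 -6 E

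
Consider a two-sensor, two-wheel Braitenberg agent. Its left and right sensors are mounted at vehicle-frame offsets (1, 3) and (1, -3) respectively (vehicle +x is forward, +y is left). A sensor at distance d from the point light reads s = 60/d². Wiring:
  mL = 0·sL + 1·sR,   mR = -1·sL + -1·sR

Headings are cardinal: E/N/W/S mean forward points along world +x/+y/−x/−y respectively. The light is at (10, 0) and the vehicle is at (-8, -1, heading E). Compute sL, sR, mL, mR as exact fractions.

left sensor world pos  = (-7, 2); dL² = 293
right sensor world pos = (-7, -4); dR² = 305
sL = 60/293 = 60/293
sR = 60/305 = 12/61
mL = 0·sL + 1·sR = 12/61
mR = -1·sL + -1·sR = -7176/17873

60/293 12/61 12/61 -7176/17873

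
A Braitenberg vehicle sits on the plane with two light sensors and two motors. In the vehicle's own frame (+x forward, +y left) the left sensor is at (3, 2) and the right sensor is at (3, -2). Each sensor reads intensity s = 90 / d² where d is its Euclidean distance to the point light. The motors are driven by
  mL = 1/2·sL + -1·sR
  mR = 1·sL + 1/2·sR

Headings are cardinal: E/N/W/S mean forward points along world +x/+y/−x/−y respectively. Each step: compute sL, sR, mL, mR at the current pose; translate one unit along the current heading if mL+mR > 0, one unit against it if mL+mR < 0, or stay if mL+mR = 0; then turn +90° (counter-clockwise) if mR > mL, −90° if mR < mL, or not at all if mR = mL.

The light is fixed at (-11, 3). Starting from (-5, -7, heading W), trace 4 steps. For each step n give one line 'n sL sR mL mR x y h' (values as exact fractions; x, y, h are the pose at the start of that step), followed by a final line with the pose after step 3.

0 10/17 90/73 -1165/1241 1495/1241 -5 -7 W
1 45/109 45/89 -5805/19402 12915/19402 -6 -7 S
2 18/29 90/233 -513/6757 5499/6757 -6 -8 E
3 9/8 45/64 -9/64 189/128 -5 -8 N
final -5 -7 W

n=0: pose=(-5,-7,W); sL=10/17, sR=90/73; mL=-1165/1241, mR=1495/1241; mL+mR=330/1241 → advance +1; mR−mL=2660/1241 → turn +1·90°
n=1: pose=(-6,-7,S); sL=45/109, sR=45/89; mL=-5805/19402, mR=12915/19402; mL+mR=3555/9701 → advance +1; mR−mL=9360/9701 → turn +1·90°
n=2: pose=(-6,-8,E); sL=18/29, sR=90/233; mL=-513/6757, mR=5499/6757; mL+mR=4986/6757 → advance +1; mR−mL=6012/6757 → turn +1·90°
n=3: pose=(-5,-8,N); sL=9/8, sR=45/64; mL=-9/64, mR=189/128; mL+mR=171/128 → advance +1; mR−mL=207/128 → turn +1·90°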